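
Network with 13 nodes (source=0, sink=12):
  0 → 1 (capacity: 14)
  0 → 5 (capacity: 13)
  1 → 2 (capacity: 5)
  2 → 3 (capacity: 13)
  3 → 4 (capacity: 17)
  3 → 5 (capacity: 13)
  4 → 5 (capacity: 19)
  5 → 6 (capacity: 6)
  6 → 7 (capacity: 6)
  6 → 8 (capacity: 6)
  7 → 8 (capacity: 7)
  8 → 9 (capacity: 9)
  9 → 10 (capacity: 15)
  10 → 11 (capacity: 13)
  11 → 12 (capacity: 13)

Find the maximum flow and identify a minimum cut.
Max flow = 6, Min cut edges: (5,6)

Maximum flow: 6
Minimum cut: (5,6)
Partition: S = [0, 1, 2, 3, 4, 5], T = [6, 7, 8, 9, 10, 11, 12]

Max-flow min-cut theorem verified: both equal 6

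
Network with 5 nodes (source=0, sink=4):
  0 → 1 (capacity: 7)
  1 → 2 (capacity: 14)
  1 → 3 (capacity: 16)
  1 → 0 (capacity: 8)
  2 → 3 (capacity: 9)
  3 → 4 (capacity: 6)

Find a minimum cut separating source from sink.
Min cut value = 6, edges: (3,4)

Min cut value: 6
Partition: S = [0, 1, 2, 3], T = [4]
Cut edges: (3,4)

By max-flow min-cut theorem, max flow = min cut = 6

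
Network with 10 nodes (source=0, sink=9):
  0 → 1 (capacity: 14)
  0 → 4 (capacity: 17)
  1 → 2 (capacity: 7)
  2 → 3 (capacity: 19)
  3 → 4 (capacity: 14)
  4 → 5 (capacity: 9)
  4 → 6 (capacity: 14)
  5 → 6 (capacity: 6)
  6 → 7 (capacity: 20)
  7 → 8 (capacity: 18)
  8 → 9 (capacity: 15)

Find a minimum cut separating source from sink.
Min cut value = 15, edges: (8,9)

Min cut value: 15
Partition: S = [0, 1, 2, 3, 4, 5, 6, 7, 8], T = [9]
Cut edges: (8,9)

By max-flow min-cut theorem, max flow = min cut = 15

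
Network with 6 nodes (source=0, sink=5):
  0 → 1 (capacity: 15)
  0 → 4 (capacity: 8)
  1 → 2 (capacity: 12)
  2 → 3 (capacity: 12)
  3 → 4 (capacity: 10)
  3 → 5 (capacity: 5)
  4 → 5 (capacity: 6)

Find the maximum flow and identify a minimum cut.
Max flow = 11, Min cut edges: (3,5), (4,5)

Maximum flow: 11
Minimum cut: (3,5), (4,5)
Partition: S = [0, 1, 2, 3, 4], T = [5]

Max-flow min-cut theorem verified: both equal 11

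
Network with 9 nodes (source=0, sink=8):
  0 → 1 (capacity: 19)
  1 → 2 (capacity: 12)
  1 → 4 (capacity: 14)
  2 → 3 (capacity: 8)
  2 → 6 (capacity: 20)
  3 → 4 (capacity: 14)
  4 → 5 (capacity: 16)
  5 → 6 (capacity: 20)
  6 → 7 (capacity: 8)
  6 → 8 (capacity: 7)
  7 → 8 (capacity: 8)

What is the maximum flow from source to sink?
Maximum flow = 15

Max flow: 15

Flow assignment:
  0 → 1: 15/19
  1 → 2: 12/12
  1 → 4: 3/14
  2 → 6: 12/20
  4 → 5: 3/16
  5 → 6: 3/20
  6 → 7: 8/8
  6 → 8: 7/7
  7 → 8: 8/8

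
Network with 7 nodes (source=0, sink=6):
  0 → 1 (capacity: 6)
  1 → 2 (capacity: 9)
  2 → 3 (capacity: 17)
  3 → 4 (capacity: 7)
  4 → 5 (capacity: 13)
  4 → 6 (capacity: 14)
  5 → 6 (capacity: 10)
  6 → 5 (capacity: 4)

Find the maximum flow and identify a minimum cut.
Max flow = 6, Min cut edges: (0,1)

Maximum flow: 6
Minimum cut: (0,1)
Partition: S = [0], T = [1, 2, 3, 4, 5, 6]

Max-flow min-cut theorem verified: both equal 6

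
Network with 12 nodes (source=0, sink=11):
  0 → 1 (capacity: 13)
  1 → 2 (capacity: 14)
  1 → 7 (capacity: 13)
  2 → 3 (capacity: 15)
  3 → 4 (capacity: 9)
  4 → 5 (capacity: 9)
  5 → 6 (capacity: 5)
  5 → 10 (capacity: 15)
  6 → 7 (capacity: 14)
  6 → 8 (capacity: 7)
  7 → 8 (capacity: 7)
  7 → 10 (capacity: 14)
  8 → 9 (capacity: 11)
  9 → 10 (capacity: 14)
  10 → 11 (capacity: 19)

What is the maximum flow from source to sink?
Maximum flow = 13

Max flow: 13

Flow assignment:
  0 → 1: 13/13
  1 → 7: 13/13
  7 → 10: 13/14
  10 → 11: 13/19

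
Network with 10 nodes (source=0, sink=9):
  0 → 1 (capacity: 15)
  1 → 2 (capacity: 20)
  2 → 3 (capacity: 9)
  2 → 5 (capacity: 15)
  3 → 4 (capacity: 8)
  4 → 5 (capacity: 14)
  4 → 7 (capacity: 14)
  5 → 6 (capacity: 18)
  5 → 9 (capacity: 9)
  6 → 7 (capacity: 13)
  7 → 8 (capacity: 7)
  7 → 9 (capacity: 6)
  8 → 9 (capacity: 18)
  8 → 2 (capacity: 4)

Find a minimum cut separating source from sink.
Min cut value = 15, edges: (0,1)

Min cut value: 15
Partition: S = [0], T = [1, 2, 3, 4, 5, 6, 7, 8, 9]
Cut edges: (0,1)

By max-flow min-cut theorem, max flow = min cut = 15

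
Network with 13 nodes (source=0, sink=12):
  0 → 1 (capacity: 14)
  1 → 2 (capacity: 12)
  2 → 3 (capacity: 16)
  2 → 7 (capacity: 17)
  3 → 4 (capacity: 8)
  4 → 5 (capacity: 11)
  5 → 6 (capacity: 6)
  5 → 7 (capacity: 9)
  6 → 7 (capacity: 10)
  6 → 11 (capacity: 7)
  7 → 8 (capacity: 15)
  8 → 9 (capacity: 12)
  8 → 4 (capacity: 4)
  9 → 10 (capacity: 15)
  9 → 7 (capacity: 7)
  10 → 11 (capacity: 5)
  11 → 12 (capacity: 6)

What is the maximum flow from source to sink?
Maximum flow = 6

Max flow: 6

Flow assignment:
  0 → 1: 6/14
  1 → 2: 6/12
  2 → 3: 6/16
  3 → 4: 6/8
  4 → 5: 6/11
  5 → 6: 6/6
  6 → 7: 5/10
  6 → 11: 1/7
  7 → 8: 5/15
  8 → 9: 5/12
  9 → 10: 5/15
  10 → 11: 5/5
  11 → 12: 6/6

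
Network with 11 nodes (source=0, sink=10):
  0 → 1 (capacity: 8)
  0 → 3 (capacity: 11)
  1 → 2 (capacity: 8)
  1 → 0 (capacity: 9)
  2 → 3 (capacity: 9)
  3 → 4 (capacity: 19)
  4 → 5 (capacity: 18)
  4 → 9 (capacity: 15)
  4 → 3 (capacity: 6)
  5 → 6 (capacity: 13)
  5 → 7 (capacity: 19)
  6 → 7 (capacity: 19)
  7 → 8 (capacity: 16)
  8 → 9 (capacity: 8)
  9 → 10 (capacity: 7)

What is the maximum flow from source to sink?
Maximum flow = 7

Max flow: 7

Flow assignment:
  0 → 1: 7/8
  1 → 2: 7/8
  2 → 3: 7/9
  3 → 4: 7/19
  4 → 5: 4/18
  4 → 9: 3/15
  5 → 7: 4/19
  7 → 8: 4/16
  8 → 9: 4/8
  9 → 10: 7/7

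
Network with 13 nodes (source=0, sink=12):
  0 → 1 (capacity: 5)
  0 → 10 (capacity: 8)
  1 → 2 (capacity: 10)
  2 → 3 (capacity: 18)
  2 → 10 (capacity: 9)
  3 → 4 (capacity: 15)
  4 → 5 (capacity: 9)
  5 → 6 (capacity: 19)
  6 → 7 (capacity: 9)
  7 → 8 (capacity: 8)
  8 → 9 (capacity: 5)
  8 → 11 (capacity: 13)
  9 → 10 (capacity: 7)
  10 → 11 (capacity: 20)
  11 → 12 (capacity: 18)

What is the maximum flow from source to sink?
Maximum flow = 13

Max flow: 13

Flow assignment:
  0 → 1: 5/5
  0 → 10: 8/8
  1 → 2: 5/10
  2 → 10: 5/9
  10 → 11: 13/20
  11 → 12: 13/18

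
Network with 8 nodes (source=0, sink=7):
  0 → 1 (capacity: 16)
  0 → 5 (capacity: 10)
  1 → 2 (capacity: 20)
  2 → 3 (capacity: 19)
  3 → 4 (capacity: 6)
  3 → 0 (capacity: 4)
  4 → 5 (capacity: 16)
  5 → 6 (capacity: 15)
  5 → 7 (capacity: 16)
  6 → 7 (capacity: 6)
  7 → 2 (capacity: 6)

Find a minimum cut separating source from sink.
Min cut value = 16, edges: (0,5), (3,4)

Min cut value: 16
Partition: S = [0, 1, 2, 3], T = [4, 5, 6, 7]
Cut edges: (0,5), (3,4)

By max-flow min-cut theorem, max flow = min cut = 16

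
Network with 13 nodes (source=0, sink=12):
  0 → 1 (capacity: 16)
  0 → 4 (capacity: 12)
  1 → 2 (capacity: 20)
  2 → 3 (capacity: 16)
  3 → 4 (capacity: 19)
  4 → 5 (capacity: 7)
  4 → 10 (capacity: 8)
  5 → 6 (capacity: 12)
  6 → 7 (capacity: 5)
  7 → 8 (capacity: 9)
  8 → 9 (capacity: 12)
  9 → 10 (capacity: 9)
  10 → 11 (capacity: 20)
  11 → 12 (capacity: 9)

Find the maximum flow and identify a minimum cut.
Max flow = 9, Min cut edges: (11,12)

Maximum flow: 9
Minimum cut: (11,12)
Partition: S = [0, 1, 2, 3, 4, 5, 6, 7, 8, 9, 10, 11], T = [12]

Max-flow min-cut theorem verified: both equal 9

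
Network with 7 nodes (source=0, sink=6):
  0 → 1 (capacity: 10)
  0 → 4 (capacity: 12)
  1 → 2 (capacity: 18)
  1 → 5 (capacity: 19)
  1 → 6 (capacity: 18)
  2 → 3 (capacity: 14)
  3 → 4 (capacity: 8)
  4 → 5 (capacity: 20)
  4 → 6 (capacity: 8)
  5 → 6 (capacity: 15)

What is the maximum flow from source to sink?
Maximum flow = 22

Max flow: 22

Flow assignment:
  0 → 1: 10/10
  0 → 4: 12/12
  1 → 6: 10/18
  4 → 5: 4/20
  4 → 6: 8/8
  5 → 6: 4/15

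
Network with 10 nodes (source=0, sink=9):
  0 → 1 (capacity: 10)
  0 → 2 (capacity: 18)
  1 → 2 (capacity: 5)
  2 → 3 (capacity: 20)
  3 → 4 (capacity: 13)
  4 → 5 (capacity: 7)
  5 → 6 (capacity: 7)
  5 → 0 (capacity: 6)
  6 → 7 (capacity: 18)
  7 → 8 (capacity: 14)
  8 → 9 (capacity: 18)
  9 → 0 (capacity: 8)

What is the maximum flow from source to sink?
Maximum flow = 7

Max flow: 7

Flow assignment:
  0 → 1: 5/10
  0 → 2: 2/18
  1 → 2: 5/5
  2 → 3: 7/20
  3 → 4: 7/13
  4 → 5: 7/7
  5 → 6: 7/7
  6 → 7: 7/18
  7 → 8: 7/14
  8 → 9: 7/18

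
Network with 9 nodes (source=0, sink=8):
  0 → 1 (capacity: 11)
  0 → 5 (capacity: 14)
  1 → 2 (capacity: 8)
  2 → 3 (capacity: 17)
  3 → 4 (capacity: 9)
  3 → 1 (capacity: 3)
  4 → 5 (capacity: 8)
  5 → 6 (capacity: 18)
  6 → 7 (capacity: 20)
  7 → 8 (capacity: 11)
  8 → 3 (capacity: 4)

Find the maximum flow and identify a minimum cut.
Max flow = 11, Min cut edges: (7,8)

Maximum flow: 11
Minimum cut: (7,8)
Partition: S = [0, 1, 2, 3, 4, 5, 6, 7], T = [8]

Max-flow min-cut theorem verified: both equal 11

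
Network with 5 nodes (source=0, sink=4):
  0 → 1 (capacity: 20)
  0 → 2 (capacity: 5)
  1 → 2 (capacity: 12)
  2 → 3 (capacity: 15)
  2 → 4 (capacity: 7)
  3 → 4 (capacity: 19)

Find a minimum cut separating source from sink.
Min cut value = 17, edges: (0,2), (1,2)

Min cut value: 17
Partition: S = [0, 1], T = [2, 3, 4]
Cut edges: (0,2), (1,2)

By max-flow min-cut theorem, max flow = min cut = 17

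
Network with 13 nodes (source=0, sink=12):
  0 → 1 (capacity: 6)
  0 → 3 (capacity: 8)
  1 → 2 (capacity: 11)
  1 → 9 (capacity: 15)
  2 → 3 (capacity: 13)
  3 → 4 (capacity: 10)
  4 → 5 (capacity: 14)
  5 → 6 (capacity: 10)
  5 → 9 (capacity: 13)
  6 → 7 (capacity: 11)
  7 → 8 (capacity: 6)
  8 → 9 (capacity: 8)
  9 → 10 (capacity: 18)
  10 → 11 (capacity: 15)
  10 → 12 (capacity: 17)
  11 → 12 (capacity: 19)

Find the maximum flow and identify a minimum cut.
Max flow = 14, Min cut edges: (0,1), (0,3)

Maximum flow: 14
Minimum cut: (0,1), (0,3)
Partition: S = [0], T = [1, 2, 3, 4, 5, 6, 7, 8, 9, 10, 11, 12]

Max-flow min-cut theorem verified: both equal 14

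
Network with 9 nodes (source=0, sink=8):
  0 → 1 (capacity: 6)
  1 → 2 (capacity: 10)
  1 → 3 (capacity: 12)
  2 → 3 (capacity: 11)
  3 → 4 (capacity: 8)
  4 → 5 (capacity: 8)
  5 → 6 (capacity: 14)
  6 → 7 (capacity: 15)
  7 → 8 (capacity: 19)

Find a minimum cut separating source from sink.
Min cut value = 6, edges: (0,1)

Min cut value: 6
Partition: S = [0], T = [1, 2, 3, 4, 5, 6, 7, 8]
Cut edges: (0,1)

By max-flow min-cut theorem, max flow = min cut = 6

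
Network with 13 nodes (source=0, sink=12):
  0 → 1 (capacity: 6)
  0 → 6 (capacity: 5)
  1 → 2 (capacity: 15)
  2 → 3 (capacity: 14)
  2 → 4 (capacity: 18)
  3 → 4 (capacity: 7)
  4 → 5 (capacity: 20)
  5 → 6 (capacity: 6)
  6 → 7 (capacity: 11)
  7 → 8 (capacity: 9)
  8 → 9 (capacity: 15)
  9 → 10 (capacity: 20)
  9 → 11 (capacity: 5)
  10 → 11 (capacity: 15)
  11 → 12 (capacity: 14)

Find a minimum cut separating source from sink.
Min cut value = 9, edges: (7,8)

Min cut value: 9
Partition: S = [0, 1, 2, 3, 4, 5, 6, 7], T = [8, 9, 10, 11, 12]
Cut edges: (7,8)

By max-flow min-cut theorem, max flow = min cut = 9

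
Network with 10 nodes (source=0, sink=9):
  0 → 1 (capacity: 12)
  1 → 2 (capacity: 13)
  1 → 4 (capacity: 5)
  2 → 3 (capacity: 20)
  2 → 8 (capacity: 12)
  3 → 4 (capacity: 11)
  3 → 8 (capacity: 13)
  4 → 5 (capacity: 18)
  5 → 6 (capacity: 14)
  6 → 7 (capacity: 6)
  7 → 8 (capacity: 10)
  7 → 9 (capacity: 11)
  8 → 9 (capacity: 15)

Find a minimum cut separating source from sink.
Min cut value = 12, edges: (0,1)

Min cut value: 12
Partition: S = [0], T = [1, 2, 3, 4, 5, 6, 7, 8, 9]
Cut edges: (0,1)

By max-flow min-cut theorem, max flow = min cut = 12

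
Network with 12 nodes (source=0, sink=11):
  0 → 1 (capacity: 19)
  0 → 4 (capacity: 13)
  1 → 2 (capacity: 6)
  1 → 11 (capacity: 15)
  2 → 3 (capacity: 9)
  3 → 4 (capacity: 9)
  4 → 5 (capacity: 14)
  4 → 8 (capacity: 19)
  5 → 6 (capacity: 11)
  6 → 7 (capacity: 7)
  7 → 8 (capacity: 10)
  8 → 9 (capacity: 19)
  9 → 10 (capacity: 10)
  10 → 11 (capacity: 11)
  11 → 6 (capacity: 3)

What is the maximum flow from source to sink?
Maximum flow = 25

Max flow: 25

Flow assignment:
  0 → 1: 15/19
  0 → 4: 10/13
  1 → 11: 15/15
  4 → 8: 10/19
  8 → 9: 10/19
  9 → 10: 10/10
  10 → 11: 10/11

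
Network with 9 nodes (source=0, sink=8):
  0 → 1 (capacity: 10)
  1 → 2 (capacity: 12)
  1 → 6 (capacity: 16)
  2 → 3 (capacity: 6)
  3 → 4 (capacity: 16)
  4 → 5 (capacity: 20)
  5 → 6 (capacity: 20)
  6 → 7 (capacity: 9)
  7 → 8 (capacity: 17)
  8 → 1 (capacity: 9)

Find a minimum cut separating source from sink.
Min cut value = 9, edges: (6,7)

Min cut value: 9
Partition: S = [0, 1, 2, 3, 4, 5, 6], T = [7, 8]
Cut edges: (6,7)

By max-flow min-cut theorem, max flow = min cut = 9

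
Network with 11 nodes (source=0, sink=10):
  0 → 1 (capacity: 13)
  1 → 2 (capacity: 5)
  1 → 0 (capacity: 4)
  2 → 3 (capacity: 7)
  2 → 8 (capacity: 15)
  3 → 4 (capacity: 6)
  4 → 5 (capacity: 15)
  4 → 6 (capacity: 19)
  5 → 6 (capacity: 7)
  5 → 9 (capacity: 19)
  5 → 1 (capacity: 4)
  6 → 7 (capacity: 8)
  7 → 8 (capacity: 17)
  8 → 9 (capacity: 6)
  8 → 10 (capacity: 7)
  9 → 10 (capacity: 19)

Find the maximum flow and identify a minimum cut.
Max flow = 5, Min cut edges: (1,2)

Maximum flow: 5
Minimum cut: (1,2)
Partition: S = [0, 1], T = [2, 3, 4, 5, 6, 7, 8, 9, 10]

Max-flow min-cut theorem verified: both equal 5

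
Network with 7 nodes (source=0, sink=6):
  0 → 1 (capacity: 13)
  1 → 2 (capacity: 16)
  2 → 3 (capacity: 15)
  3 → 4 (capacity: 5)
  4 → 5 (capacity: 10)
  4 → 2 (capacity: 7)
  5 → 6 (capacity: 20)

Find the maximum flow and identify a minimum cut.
Max flow = 5, Min cut edges: (3,4)

Maximum flow: 5
Minimum cut: (3,4)
Partition: S = [0, 1, 2, 3], T = [4, 5, 6]

Max-flow min-cut theorem verified: both equal 5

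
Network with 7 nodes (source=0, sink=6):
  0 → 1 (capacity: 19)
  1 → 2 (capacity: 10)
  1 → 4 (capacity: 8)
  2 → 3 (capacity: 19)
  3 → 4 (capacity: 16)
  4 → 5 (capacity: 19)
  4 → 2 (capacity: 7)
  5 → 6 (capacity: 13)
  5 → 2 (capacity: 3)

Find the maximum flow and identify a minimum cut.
Max flow = 13, Min cut edges: (5,6)

Maximum flow: 13
Minimum cut: (5,6)
Partition: S = [0, 1, 2, 3, 4, 5], T = [6]

Max-flow min-cut theorem verified: both equal 13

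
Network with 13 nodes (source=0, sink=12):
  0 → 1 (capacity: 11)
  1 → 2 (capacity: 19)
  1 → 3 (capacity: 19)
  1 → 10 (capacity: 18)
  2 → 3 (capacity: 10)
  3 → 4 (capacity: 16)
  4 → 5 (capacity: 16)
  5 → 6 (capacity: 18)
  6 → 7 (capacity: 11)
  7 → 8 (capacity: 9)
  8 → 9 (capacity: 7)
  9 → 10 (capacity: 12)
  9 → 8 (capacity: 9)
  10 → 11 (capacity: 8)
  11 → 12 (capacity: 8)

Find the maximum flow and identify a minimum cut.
Max flow = 8, Min cut edges: (11,12)

Maximum flow: 8
Minimum cut: (11,12)
Partition: S = [0, 1, 2, 3, 4, 5, 6, 7, 8, 9, 10, 11], T = [12]

Max-flow min-cut theorem verified: both equal 8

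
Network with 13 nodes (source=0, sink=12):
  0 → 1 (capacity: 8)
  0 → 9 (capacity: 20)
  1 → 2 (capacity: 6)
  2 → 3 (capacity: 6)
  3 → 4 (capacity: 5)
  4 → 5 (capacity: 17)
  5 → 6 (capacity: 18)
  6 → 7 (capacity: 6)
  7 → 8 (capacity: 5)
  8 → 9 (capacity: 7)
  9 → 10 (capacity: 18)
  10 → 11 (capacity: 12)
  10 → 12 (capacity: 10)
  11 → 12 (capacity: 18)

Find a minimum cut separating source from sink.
Min cut value = 18, edges: (9,10)

Min cut value: 18
Partition: S = [0, 1, 2, 3, 4, 5, 6, 7, 8, 9], T = [10, 11, 12]
Cut edges: (9,10)

By max-flow min-cut theorem, max flow = min cut = 18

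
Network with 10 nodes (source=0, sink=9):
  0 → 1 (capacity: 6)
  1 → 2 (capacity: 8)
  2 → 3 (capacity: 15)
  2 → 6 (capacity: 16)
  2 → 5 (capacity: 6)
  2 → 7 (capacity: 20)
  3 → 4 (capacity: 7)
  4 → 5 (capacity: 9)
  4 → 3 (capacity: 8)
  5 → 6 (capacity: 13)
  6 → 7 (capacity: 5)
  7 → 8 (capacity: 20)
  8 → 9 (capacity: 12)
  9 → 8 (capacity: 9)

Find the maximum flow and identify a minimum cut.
Max flow = 6, Min cut edges: (0,1)

Maximum flow: 6
Minimum cut: (0,1)
Partition: S = [0], T = [1, 2, 3, 4, 5, 6, 7, 8, 9]

Max-flow min-cut theorem verified: both equal 6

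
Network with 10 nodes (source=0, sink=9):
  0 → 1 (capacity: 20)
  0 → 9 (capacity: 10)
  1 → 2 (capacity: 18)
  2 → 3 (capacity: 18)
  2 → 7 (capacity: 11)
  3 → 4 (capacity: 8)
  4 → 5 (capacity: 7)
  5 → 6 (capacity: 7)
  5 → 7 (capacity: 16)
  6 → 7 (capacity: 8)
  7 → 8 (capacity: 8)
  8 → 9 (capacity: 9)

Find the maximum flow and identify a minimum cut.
Max flow = 18, Min cut edges: (0,9), (7,8)

Maximum flow: 18
Minimum cut: (0,9), (7,8)
Partition: S = [0, 1, 2, 3, 4, 5, 6, 7], T = [8, 9]

Max-flow min-cut theorem verified: both equal 18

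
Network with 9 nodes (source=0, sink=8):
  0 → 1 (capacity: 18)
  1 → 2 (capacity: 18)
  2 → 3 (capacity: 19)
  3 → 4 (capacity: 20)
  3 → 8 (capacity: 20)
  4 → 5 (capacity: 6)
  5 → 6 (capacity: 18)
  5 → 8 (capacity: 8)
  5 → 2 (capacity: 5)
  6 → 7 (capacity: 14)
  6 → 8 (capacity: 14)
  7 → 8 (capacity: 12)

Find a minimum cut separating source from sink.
Min cut value = 18, edges: (1,2)

Min cut value: 18
Partition: S = [0, 1], T = [2, 3, 4, 5, 6, 7, 8]
Cut edges: (1,2)

By max-flow min-cut theorem, max flow = min cut = 18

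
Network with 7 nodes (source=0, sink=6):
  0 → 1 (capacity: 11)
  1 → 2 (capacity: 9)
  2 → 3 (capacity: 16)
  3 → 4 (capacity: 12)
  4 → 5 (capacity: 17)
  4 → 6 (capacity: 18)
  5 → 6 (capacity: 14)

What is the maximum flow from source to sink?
Maximum flow = 9

Max flow: 9

Flow assignment:
  0 → 1: 9/11
  1 → 2: 9/9
  2 → 3: 9/16
  3 → 4: 9/12
  4 → 6: 9/18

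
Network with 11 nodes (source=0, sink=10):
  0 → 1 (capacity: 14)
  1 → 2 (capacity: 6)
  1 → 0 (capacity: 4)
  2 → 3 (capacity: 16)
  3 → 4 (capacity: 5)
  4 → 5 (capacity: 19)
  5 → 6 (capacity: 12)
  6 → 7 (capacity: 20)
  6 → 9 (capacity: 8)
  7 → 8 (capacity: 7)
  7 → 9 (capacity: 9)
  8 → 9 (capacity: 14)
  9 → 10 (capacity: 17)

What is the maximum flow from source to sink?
Maximum flow = 5

Max flow: 5

Flow assignment:
  0 → 1: 5/14
  1 → 2: 5/6
  2 → 3: 5/16
  3 → 4: 5/5
  4 → 5: 5/19
  5 → 6: 5/12
  6 → 9: 5/8
  9 → 10: 5/17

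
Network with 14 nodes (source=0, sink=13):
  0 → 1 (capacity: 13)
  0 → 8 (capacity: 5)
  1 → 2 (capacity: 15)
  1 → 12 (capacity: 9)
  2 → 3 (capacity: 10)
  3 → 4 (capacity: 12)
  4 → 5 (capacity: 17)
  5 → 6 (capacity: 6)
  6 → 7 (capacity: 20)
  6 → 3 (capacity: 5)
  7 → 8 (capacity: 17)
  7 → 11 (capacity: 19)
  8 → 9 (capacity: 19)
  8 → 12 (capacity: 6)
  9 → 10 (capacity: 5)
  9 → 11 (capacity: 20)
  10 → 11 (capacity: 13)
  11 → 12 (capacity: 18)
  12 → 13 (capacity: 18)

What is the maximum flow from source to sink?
Maximum flow = 18

Max flow: 18

Flow assignment:
  0 → 1: 13/13
  0 → 8: 5/5
  1 → 2: 4/15
  1 → 12: 9/9
  2 → 3: 4/10
  3 → 4: 4/12
  4 → 5: 4/17
  5 → 6: 4/6
  6 → 7: 4/20
  7 → 8: 1/17
  7 → 11: 3/19
  8 → 12: 6/6
  11 → 12: 3/18
  12 → 13: 18/18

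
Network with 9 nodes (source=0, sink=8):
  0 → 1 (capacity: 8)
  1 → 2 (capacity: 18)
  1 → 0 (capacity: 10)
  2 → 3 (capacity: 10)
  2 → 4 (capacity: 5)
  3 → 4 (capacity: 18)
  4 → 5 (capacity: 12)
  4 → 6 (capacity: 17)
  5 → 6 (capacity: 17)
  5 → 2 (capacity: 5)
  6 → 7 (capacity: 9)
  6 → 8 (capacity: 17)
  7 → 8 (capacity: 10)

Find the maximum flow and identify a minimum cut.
Max flow = 8, Min cut edges: (0,1)

Maximum flow: 8
Minimum cut: (0,1)
Partition: S = [0], T = [1, 2, 3, 4, 5, 6, 7, 8]

Max-flow min-cut theorem verified: both equal 8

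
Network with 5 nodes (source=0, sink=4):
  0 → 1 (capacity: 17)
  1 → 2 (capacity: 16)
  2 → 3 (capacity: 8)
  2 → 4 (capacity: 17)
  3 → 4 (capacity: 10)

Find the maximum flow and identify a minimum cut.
Max flow = 16, Min cut edges: (1,2)

Maximum flow: 16
Minimum cut: (1,2)
Partition: S = [0, 1], T = [2, 3, 4]

Max-flow min-cut theorem verified: both equal 16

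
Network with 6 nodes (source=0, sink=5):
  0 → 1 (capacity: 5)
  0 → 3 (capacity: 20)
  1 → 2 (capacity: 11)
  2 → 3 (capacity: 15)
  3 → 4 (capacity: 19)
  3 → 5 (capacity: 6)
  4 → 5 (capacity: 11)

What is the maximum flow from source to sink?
Maximum flow = 17

Max flow: 17

Flow assignment:
  0 → 1: 5/5
  0 → 3: 12/20
  1 → 2: 5/11
  2 → 3: 5/15
  3 → 4: 11/19
  3 → 5: 6/6
  4 → 5: 11/11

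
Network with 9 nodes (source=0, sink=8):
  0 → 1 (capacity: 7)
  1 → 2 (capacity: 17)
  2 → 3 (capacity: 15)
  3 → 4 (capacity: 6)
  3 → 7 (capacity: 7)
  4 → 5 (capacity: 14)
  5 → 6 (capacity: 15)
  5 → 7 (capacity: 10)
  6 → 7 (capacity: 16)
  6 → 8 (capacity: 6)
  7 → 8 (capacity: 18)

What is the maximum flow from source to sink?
Maximum flow = 7

Max flow: 7

Flow assignment:
  0 → 1: 7/7
  1 → 2: 7/17
  2 → 3: 7/15
  3 → 7: 7/7
  7 → 8: 7/18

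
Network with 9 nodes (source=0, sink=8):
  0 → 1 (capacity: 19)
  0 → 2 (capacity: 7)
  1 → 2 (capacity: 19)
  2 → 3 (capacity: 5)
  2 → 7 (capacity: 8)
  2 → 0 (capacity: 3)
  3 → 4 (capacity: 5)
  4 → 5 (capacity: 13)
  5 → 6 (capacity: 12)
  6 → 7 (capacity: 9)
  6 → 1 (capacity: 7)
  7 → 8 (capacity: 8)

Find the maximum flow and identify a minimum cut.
Max flow = 8, Min cut edges: (7,8)

Maximum flow: 8
Minimum cut: (7,8)
Partition: S = [0, 1, 2, 3, 4, 5, 6, 7], T = [8]

Max-flow min-cut theorem verified: both equal 8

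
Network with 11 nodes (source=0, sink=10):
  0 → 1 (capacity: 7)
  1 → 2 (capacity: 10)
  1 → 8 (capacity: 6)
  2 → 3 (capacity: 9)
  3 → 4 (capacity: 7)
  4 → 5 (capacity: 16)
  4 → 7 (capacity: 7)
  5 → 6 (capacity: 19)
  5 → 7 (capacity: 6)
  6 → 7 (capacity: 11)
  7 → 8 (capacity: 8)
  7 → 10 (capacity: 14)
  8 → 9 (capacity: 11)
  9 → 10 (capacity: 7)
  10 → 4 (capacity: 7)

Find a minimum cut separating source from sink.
Min cut value = 7, edges: (0,1)

Min cut value: 7
Partition: S = [0], T = [1, 2, 3, 4, 5, 6, 7, 8, 9, 10]
Cut edges: (0,1)

By max-flow min-cut theorem, max flow = min cut = 7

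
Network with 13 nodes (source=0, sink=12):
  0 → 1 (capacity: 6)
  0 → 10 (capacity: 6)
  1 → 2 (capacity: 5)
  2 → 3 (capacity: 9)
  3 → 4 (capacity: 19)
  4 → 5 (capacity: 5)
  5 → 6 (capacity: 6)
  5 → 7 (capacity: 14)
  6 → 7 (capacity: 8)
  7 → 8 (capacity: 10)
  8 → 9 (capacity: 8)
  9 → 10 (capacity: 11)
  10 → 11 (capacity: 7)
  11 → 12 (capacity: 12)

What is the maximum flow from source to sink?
Maximum flow = 7

Max flow: 7

Flow assignment:
  0 → 1: 5/6
  0 → 10: 2/6
  1 → 2: 5/5
  2 → 3: 5/9
  3 → 4: 5/19
  4 → 5: 5/5
  5 → 7: 5/14
  7 → 8: 5/10
  8 → 9: 5/8
  9 → 10: 5/11
  10 → 11: 7/7
  11 → 12: 7/12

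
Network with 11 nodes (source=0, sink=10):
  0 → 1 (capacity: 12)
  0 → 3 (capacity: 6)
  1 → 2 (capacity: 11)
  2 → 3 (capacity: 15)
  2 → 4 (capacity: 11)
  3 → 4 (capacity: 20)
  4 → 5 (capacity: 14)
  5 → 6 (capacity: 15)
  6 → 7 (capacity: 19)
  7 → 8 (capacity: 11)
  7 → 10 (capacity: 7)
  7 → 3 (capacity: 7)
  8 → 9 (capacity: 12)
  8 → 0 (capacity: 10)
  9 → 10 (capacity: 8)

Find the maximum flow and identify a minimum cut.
Max flow = 14, Min cut edges: (4,5)

Maximum flow: 14
Minimum cut: (4,5)
Partition: S = [0, 1, 2, 3, 4], T = [5, 6, 7, 8, 9, 10]

Max-flow min-cut theorem verified: both equal 14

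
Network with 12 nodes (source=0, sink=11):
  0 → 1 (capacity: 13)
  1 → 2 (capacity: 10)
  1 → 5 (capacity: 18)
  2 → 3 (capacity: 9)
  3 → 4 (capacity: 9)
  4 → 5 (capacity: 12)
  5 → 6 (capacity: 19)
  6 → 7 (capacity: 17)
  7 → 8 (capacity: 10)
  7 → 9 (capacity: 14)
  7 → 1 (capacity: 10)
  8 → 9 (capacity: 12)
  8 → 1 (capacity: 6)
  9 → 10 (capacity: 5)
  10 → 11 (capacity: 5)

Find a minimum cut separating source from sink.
Min cut value = 5, edges: (10,11)

Min cut value: 5
Partition: S = [0, 1, 2, 3, 4, 5, 6, 7, 8, 9, 10], T = [11]
Cut edges: (10,11)

By max-flow min-cut theorem, max flow = min cut = 5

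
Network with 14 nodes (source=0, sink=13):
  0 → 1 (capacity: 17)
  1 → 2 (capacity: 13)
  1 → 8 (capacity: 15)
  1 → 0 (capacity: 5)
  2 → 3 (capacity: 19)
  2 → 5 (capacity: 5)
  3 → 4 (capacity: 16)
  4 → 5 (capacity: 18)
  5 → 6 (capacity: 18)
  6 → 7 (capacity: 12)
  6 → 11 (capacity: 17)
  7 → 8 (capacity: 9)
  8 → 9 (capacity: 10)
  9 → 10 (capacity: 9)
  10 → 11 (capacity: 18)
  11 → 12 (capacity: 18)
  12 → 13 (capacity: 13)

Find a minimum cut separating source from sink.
Min cut value = 13, edges: (12,13)

Min cut value: 13
Partition: S = [0, 1, 2, 3, 4, 5, 6, 7, 8, 9, 10, 11, 12], T = [13]
Cut edges: (12,13)

By max-flow min-cut theorem, max flow = min cut = 13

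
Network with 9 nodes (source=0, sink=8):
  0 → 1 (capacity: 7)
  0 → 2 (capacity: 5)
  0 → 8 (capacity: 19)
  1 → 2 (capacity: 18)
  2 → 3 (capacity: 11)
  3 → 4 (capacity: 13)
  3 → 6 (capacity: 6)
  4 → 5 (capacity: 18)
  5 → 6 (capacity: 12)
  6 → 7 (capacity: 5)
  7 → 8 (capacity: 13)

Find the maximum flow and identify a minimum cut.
Max flow = 24, Min cut edges: (0,8), (6,7)

Maximum flow: 24
Minimum cut: (0,8), (6,7)
Partition: S = [0, 1, 2, 3, 4, 5, 6], T = [7, 8]

Max-flow min-cut theorem verified: both equal 24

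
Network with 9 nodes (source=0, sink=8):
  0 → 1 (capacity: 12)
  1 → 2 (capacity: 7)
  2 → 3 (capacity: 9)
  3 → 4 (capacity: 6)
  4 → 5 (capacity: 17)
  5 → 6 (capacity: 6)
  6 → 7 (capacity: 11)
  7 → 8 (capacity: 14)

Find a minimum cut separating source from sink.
Min cut value = 6, edges: (5,6)

Min cut value: 6
Partition: S = [0, 1, 2, 3, 4, 5], T = [6, 7, 8]
Cut edges: (5,6)

By max-flow min-cut theorem, max flow = min cut = 6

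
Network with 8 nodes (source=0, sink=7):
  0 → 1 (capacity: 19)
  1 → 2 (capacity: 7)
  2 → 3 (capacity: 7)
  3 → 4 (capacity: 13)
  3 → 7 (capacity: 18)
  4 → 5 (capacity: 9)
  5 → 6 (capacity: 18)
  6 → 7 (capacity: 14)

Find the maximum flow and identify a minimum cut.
Max flow = 7, Min cut edges: (2,3)

Maximum flow: 7
Minimum cut: (2,3)
Partition: S = [0, 1, 2], T = [3, 4, 5, 6, 7]

Max-flow min-cut theorem verified: both equal 7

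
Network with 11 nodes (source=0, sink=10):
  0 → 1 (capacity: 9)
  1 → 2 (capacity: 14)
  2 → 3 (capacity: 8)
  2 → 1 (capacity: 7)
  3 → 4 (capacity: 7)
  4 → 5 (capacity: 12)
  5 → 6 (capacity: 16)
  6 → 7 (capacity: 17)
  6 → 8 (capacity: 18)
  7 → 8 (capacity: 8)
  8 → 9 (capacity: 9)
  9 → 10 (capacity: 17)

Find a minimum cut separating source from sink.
Min cut value = 7, edges: (3,4)

Min cut value: 7
Partition: S = [0, 1, 2, 3], T = [4, 5, 6, 7, 8, 9, 10]
Cut edges: (3,4)

By max-flow min-cut theorem, max flow = min cut = 7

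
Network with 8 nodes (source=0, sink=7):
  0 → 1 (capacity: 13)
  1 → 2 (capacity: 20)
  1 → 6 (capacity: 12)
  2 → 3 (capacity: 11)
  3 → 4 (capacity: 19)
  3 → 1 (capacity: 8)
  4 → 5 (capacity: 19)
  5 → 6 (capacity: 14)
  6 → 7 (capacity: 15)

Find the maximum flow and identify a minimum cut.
Max flow = 13, Min cut edges: (0,1)

Maximum flow: 13
Minimum cut: (0,1)
Partition: S = [0], T = [1, 2, 3, 4, 5, 6, 7]

Max-flow min-cut theorem verified: both equal 13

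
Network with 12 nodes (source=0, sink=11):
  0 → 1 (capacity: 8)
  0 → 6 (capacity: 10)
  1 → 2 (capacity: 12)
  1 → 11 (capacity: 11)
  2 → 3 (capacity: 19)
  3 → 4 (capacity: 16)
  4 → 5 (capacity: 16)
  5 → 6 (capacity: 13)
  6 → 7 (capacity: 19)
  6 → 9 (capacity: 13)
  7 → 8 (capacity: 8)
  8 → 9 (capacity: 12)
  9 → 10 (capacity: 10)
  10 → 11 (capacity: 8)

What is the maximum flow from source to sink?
Maximum flow = 16

Max flow: 16

Flow assignment:
  0 → 1: 8/8
  0 → 6: 8/10
  1 → 11: 8/11
  6 → 9: 8/13
  9 → 10: 8/10
  10 → 11: 8/8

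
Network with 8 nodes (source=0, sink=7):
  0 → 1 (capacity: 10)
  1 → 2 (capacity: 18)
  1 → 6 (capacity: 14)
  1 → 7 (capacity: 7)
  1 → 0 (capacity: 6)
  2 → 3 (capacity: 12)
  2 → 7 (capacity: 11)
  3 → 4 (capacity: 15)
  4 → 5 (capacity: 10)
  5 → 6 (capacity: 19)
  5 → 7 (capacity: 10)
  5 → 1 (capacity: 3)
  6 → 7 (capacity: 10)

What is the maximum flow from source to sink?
Maximum flow = 10

Max flow: 10

Flow assignment:
  0 → 1: 10/10
  1 → 2: 3/18
  1 → 7: 7/7
  2 → 7: 3/11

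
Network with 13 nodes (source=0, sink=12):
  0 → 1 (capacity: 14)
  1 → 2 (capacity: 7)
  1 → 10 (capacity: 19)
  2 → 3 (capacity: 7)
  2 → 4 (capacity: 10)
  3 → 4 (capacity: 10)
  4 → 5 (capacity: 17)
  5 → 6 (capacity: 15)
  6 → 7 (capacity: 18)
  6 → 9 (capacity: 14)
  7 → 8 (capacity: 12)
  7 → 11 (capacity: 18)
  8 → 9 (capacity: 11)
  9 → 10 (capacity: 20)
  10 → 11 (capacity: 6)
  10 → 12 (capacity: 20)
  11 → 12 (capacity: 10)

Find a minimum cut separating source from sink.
Min cut value = 14, edges: (0,1)

Min cut value: 14
Partition: S = [0], T = [1, 2, 3, 4, 5, 6, 7, 8, 9, 10, 11, 12]
Cut edges: (0,1)

By max-flow min-cut theorem, max flow = min cut = 14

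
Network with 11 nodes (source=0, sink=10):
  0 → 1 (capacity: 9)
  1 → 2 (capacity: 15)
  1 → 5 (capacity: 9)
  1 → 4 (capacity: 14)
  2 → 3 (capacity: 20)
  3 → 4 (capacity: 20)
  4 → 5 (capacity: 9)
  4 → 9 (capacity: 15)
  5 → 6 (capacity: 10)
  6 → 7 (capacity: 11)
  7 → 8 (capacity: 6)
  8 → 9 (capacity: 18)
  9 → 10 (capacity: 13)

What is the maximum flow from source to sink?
Maximum flow = 9

Max flow: 9

Flow assignment:
  0 → 1: 9/9
  1 → 4: 9/14
  4 → 9: 9/15
  9 → 10: 9/13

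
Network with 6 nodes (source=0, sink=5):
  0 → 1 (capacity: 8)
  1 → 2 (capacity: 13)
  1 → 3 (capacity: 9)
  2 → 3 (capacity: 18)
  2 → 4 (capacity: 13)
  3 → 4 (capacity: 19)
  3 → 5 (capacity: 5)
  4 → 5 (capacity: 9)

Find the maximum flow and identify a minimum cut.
Max flow = 8, Min cut edges: (0,1)

Maximum flow: 8
Minimum cut: (0,1)
Partition: S = [0], T = [1, 2, 3, 4, 5]

Max-flow min-cut theorem verified: both equal 8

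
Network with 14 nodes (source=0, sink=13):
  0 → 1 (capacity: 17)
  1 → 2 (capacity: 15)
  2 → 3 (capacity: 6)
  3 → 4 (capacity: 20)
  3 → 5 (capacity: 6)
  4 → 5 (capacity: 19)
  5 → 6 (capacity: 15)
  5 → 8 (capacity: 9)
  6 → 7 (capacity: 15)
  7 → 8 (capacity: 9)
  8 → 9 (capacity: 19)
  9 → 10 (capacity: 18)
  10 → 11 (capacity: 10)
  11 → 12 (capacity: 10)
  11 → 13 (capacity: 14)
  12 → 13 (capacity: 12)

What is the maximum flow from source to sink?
Maximum flow = 6

Max flow: 6

Flow assignment:
  0 → 1: 6/17
  1 → 2: 6/15
  2 → 3: 6/6
  3 → 5: 6/6
  5 → 8: 6/9
  8 → 9: 6/19
  9 → 10: 6/18
  10 → 11: 6/10
  11 → 13: 6/14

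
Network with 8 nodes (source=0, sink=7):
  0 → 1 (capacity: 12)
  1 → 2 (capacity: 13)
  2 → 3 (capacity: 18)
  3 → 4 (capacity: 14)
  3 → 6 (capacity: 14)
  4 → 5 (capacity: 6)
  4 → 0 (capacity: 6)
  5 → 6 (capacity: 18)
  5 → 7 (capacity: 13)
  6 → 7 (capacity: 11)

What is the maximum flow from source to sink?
Maximum flow = 12

Max flow: 12

Flow assignment:
  0 → 1: 12/12
  1 → 2: 12/13
  2 → 3: 12/18
  3 → 4: 1/14
  3 → 6: 11/14
  4 → 5: 1/6
  5 → 7: 1/13
  6 → 7: 11/11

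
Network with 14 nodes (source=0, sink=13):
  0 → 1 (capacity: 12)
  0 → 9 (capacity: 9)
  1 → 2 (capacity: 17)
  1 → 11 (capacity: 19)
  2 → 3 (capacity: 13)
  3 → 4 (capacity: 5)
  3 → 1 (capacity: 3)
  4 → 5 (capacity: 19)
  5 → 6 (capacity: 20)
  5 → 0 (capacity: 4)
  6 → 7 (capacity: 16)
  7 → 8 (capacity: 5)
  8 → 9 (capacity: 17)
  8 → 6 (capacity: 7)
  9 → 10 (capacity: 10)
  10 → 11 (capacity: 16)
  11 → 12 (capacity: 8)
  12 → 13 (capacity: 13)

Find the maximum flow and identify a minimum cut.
Max flow = 8, Min cut edges: (11,12)

Maximum flow: 8
Minimum cut: (11,12)
Partition: S = [0, 1, 2, 3, 4, 5, 6, 7, 8, 9, 10, 11], T = [12, 13]

Max-flow min-cut theorem verified: both equal 8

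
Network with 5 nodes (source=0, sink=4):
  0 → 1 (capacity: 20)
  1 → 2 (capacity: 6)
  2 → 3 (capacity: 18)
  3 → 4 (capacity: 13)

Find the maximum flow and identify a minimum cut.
Max flow = 6, Min cut edges: (1,2)

Maximum flow: 6
Minimum cut: (1,2)
Partition: S = [0, 1], T = [2, 3, 4]

Max-flow min-cut theorem verified: both equal 6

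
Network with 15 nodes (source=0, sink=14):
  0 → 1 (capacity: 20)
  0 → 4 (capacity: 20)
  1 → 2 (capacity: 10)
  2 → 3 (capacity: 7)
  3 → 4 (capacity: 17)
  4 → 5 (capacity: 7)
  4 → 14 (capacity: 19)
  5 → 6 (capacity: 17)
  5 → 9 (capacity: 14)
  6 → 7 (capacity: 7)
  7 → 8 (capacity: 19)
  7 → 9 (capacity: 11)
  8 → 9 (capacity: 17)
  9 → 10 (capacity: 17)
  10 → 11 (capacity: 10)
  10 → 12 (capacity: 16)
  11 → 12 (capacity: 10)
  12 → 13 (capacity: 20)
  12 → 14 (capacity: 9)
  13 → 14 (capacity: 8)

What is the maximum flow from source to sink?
Maximum flow = 26

Max flow: 26

Flow assignment:
  0 → 1: 7/20
  0 → 4: 19/20
  1 → 2: 7/10
  2 → 3: 7/7
  3 → 4: 7/17
  4 → 5: 7/7
  4 → 14: 19/19
  5 → 9: 7/14
  9 → 10: 7/17
  10 → 12: 7/16
  12 → 14: 7/9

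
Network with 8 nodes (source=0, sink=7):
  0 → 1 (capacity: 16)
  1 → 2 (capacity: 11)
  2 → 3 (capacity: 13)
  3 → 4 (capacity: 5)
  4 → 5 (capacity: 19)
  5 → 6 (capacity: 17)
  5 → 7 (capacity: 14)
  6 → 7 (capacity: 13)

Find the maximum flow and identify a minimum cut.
Max flow = 5, Min cut edges: (3,4)

Maximum flow: 5
Minimum cut: (3,4)
Partition: S = [0, 1, 2, 3], T = [4, 5, 6, 7]

Max-flow min-cut theorem verified: both equal 5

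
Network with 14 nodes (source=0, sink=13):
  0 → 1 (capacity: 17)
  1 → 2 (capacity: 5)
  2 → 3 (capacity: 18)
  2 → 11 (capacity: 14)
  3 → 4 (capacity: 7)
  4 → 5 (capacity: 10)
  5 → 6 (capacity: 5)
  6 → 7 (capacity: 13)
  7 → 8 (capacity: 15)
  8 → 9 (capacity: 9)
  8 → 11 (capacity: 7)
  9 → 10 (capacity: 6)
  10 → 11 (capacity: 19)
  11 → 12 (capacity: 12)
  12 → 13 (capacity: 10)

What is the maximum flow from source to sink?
Maximum flow = 5

Max flow: 5

Flow assignment:
  0 → 1: 5/17
  1 → 2: 5/5
  2 → 11: 5/14
  11 → 12: 5/12
  12 → 13: 5/10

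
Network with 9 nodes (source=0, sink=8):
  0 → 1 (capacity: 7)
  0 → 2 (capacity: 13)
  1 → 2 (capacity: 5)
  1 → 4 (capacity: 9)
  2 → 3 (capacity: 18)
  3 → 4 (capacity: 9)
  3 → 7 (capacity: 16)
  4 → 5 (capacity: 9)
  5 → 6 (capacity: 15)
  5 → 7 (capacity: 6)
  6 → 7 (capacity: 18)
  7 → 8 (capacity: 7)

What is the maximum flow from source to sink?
Maximum flow = 7

Max flow: 7

Flow assignment:
  0 → 1: 3/7
  0 → 2: 4/13
  1 → 2: 3/5
  2 → 3: 7/18
  3 → 7: 7/16
  7 → 8: 7/7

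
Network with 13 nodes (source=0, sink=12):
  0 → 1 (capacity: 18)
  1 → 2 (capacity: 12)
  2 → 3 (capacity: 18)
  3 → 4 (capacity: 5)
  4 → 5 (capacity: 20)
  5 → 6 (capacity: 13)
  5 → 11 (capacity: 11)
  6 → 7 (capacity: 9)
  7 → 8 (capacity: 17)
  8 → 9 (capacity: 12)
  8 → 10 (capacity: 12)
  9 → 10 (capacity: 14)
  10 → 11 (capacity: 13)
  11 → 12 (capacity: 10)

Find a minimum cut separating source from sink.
Min cut value = 5, edges: (3,4)

Min cut value: 5
Partition: S = [0, 1, 2, 3], T = [4, 5, 6, 7, 8, 9, 10, 11, 12]
Cut edges: (3,4)

By max-flow min-cut theorem, max flow = min cut = 5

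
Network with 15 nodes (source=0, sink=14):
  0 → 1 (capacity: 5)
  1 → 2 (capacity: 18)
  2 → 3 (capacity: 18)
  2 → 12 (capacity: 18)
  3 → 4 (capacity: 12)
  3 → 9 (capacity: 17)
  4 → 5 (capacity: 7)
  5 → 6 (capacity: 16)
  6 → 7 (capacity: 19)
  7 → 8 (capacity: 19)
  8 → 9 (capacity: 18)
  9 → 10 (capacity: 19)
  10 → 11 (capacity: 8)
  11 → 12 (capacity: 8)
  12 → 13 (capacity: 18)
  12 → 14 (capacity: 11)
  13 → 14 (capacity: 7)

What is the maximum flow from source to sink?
Maximum flow = 5

Max flow: 5

Flow assignment:
  0 → 1: 5/5
  1 → 2: 5/18
  2 → 12: 5/18
  12 → 14: 5/11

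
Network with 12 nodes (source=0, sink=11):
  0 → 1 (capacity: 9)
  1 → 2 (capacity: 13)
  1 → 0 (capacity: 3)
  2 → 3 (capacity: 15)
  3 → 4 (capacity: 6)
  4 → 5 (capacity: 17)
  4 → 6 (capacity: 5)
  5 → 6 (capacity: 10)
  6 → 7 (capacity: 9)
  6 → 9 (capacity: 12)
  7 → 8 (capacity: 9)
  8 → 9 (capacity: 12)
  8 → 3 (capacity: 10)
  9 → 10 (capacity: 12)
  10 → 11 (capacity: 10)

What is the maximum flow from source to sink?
Maximum flow = 6

Max flow: 6

Flow assignment:
  0 → 1: 6/9
  1 → 2: 6/13
  2 → 3: 6/15
  3 → 4: 6/6
  4 → 5: 1/17
  4 → 6: 5/5
  5 → 6: 1/10
  6 → 9: 6/12
  9 → 10: 6/12
  10 → 11: 6/10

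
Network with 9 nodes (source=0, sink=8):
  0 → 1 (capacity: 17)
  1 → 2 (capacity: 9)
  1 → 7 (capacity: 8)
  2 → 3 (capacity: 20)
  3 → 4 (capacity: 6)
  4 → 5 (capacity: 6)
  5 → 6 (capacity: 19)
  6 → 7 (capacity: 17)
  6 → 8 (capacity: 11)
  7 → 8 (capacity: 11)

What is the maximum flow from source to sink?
Maximum flow = 14

Max flow: 14

Flow assignment:
  0 → 1: 14/17
  1 → 2: 6/9
  1 → 7: 8/8
  2 → 3: 6/20
  3 → 4: 6/6
  4 → 5: 6/6
  5 → 6: 6/19
  6 → 8: 6/11
  7 → 8: 8/11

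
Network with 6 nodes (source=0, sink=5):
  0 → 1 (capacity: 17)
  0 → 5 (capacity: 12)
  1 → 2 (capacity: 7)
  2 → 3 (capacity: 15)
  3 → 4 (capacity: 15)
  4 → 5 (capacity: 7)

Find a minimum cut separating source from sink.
Min cut value = 19, edges: (0,5), (4,5)

Min cut value: 19
Partition: S = [0, 1, 2, 3, 4], T = [5]
Cut edges: (0,5), (4,5)

By max-flow min-cut theorem, max flow = min cut = 19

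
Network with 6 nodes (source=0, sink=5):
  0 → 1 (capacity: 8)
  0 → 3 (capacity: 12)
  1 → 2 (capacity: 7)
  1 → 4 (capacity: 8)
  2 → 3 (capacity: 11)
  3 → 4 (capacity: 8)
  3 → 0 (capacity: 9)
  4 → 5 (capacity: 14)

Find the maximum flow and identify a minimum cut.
Max flow = 14, Min cut edges: (4,5)

Maximum flow: 14
Minimum cut: (4,5)
Partition: S = [0, 1, 2, 3, 4], T = [5]

Max-flow min-cut theorem verified: both equal 14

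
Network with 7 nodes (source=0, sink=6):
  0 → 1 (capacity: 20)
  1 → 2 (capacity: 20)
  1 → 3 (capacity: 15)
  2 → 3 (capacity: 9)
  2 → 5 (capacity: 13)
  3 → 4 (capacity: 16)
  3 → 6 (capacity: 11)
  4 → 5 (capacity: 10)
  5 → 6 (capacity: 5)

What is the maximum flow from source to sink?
Maximum flow = 16

Max flow: 16

Flow assignment:
  0 → 1: 16/20
  1 → 2: 1/20
  1 → 3: 15/15
  2 → 5: 1/13
  3 → 4: 4/16
  3 → 6: 11/11
  4 → 5: 4/10
  5 → 6: 5/5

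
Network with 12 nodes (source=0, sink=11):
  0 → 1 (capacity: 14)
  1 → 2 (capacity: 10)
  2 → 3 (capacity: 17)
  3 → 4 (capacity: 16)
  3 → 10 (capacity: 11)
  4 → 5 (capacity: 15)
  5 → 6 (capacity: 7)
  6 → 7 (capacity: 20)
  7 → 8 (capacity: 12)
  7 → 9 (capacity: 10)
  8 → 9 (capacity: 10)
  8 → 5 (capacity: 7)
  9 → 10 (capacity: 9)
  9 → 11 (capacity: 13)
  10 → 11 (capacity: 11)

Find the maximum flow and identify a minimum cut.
Max flow = 10, Min cut edges: (1,2)

Maximum flow: 10
Minimum cut: (1,2)
Partition: S = [0, 1], T = [2, 3, 4, 5, 6, 7, 8, 9, 10, 11]

Max-flow min-cut theorem verified: both equal 10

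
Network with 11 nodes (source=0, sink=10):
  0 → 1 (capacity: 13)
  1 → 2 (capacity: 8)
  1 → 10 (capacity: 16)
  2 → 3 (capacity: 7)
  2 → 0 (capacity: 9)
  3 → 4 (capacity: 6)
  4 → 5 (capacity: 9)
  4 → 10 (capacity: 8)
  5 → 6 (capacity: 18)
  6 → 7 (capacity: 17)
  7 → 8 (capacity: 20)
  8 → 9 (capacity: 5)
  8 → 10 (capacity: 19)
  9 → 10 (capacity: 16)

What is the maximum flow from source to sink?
Maximum flow = 13

Max flow: 13

Flow assignment:
  0 → 1: 13/13
  1 → 10: 13/16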